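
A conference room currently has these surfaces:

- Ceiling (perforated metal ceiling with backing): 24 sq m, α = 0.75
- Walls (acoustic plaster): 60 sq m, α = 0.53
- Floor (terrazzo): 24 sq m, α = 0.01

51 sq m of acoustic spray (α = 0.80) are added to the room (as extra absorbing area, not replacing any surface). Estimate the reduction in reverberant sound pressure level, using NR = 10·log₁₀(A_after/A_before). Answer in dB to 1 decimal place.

2.6 dB

Summing Sᵢαᵢ: 18.000 + 31.800 + 0.240 → A_before = 50.040 sabins.
Added absorption = 51 × 0.80 = 40.800 sabins.
New total A_after = 90.840 sabins.
NR = 10·log₁₀(90.840/50.040) = 2.6 dB.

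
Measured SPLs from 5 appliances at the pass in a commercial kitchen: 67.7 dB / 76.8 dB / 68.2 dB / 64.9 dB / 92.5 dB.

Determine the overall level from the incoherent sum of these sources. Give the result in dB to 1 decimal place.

92.7 dB

Converting to relative power and adding: 10^(67.7/10) + 10^(76.8/10) + 10^(68.2/10) + 10^(64.9/10) + 10^(92.5/10) = 1.842e+09.
L_total = 10·log₁₀(1.842e+09) = 92.7 dB.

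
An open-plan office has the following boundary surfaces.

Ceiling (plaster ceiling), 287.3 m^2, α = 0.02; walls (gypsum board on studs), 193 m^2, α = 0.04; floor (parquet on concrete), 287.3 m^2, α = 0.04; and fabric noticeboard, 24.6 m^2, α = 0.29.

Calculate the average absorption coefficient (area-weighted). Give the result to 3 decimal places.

0.041

S = Σ Sᵢ = 287.3 + 193 + 287.3 + 24.6 = 792.2 m^2.
Σ(Sᵢαᵢ) = 287.3*0.02 + 193*0.04 + 287.3*0.04 + 24.6*0.29 = 32.092.
ᾱ = 32.092 / 792.2 = 0.041.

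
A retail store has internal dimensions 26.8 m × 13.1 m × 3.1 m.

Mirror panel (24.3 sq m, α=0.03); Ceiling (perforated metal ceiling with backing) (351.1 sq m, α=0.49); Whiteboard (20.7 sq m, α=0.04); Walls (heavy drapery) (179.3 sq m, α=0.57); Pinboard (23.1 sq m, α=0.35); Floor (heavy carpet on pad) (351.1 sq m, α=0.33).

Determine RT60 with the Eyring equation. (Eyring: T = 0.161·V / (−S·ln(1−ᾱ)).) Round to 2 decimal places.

Total surface area S = 24.3 + 351.1 + 20.7 + 179.3 + 23.1 + 351.1 = 949.6 sq m.
Absorption A = 24.3·0.03 + 351.1·0.49 + 20.7·0.04 + 179.3·0.57 + 23.1·0.35 + 351.1·0.33 = 399.745 sabins.
ᾱ = 399.745 / 949.6 = 0.4210.
Eyring denominator: −S ln(1−ᾱ) = 518.912.
V = 26.8 × 13.1 × 3.1 = 1088.348 m³.
RT60 = 0.161 × 1088.348 / 518.912 = 0.34 s.

0.34 seconds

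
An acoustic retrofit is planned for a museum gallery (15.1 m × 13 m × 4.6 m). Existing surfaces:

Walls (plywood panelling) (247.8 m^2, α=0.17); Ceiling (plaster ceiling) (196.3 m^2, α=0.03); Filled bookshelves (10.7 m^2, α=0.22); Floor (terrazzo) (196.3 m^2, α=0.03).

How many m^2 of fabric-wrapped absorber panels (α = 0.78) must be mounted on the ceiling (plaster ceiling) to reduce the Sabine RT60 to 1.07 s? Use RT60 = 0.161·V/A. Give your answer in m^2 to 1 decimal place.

Summing Sᵢαᵢ: 42.126 + 5.889 + 2.354 + 5.889 → A₁ = 56.258 sabins.
Required A₂ = 0.161·902.98/1.07 = 135.869 sabins.
Absorption to add: 135.869 − 56.258 = 79.611 sabins.
Net gain per m^2: Δα = 0.78 − 0.03 = 0.75.
Area = ΔA/Δα = 79.611/0.75 = 106.1 m^2.

106.1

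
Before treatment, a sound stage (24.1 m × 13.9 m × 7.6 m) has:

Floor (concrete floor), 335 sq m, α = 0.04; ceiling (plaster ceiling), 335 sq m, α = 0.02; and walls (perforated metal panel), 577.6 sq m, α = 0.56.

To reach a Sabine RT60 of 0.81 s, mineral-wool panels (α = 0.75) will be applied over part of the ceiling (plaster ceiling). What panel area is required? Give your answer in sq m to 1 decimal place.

222.6

A₁ = Σ Sᵢαᵢ = 335×0.04 + 335×0.02 + 577.6×0.56 = 343.556 sabins.
Required A₂ = 0.161·2545.924/0.81 = 506.042 sabins.
Absorption to add: 506.042 − 343.556 = 162.486 sabins.
Each sq m of panel replacing the ceiling (plaster ceiling) adds (0.75 − 0.02) = 0.73 sabins.
Panel area = 162.486 / 0.73 = 222.6 sq m.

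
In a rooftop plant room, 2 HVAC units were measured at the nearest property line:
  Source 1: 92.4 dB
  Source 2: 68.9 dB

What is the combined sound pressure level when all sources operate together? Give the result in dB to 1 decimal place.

Converting to relative power and adding: 10^(92.4/10) + 10^(68.9/10) = 1.746e+09.
Back to dB: 10·log₁₀ Σ = 92.4 dB.

92.4 dB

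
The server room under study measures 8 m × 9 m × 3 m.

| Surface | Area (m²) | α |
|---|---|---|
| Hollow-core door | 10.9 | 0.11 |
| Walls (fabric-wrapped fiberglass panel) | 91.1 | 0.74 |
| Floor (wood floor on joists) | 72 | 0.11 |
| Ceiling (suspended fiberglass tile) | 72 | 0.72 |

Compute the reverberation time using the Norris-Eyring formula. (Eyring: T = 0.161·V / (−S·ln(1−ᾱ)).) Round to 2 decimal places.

0.19 seconds

Total surface area S = 10.9 + 91.1 + 72 + 72 = 246.0 m².
Absorption A = 10.9·0.11 + 91.1·0.74 + 72·0.11 + 72·0.72 = 128.373 sabins.
ᾱ = 128.373 / 246.0 = 0.5218.
Eyring denominator: −S ln(1−ᾱ) = 181.481.
V = 8 × 9 × 3 = 216 m³.
T = 0.161·V/[−S·ln(1−ᾱ)] = 0.161·216/181.481 = 0.19 s.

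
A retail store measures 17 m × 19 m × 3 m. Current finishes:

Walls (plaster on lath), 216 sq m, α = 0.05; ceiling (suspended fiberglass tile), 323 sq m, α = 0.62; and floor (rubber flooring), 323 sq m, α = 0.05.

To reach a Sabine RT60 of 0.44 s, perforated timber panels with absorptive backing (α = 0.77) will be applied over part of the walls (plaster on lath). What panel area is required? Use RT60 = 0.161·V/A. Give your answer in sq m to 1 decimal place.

176.9

Total absorption A₁ = 216·0.05 + 323·0.62 + 323·0.05
  = 10.800 + 200.260 + 16.150 = 227.210 sq m sabins.
V = 969 m³. Target absorption A₂ = 0.161 × 969 / 0.44 = 354.566 sabins.
Absorption to add: 354.566 − 227.210 = 127.356 sabins.
Net gain per sq m: Δα = 0.77 − 0.05 = 0.72.
Panel area = 127.356 / 0.72 = 176.9 sq m.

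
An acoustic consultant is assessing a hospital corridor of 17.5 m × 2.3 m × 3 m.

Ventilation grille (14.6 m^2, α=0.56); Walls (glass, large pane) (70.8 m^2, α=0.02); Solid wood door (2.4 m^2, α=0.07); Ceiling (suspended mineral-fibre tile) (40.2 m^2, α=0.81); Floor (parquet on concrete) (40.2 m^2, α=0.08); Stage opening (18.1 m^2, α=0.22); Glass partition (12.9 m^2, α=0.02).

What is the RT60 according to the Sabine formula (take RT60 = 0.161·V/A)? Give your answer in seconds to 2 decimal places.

Equivalent absorption area: A = 14.6*0.56 + 70.8*0.02 + 2.4*0.07 + 40.2*0.81 + 40.2*0.08 + 18.1*0.22 + 12.9*0.02 = 49.778 m^2.
Room volume: 120.75 m³.
Sabine: RT60 = 0.161 × 120.75 / 49.778 = 0.39 s.

0.39 sec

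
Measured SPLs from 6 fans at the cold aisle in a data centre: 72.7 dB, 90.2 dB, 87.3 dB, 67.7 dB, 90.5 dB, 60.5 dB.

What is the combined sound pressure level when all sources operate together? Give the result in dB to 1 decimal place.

94.4 dB

Converting to relative power and adding: 10^(72.7/10) + 10^(90.2/10) + 10^(87.3/10) + 10^(67.7/10) + 10^(90.5/10) + 10^(60.5/10) = 2.732e+09.
L_total = 10·log₁₀(2.732e+09) = 94.4 dB.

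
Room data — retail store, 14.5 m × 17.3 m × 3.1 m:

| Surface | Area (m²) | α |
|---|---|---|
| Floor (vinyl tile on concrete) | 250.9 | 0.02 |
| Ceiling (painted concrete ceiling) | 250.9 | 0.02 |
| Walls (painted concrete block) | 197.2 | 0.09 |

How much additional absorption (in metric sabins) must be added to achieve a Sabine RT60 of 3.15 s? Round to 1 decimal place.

Summing Sᵢαᵢ: 5.018 + 5.018 + 17.748 → A₁ = 27.784 sabins.
V = 777.635 m³. Required absorption A₂ = 0.161 × 777.635 / 3.15 = 39.746 sabins.
ΔA = A₂ − A₁ = 39.746 − 27.784 = 12.0 sabins.

12.0 sabins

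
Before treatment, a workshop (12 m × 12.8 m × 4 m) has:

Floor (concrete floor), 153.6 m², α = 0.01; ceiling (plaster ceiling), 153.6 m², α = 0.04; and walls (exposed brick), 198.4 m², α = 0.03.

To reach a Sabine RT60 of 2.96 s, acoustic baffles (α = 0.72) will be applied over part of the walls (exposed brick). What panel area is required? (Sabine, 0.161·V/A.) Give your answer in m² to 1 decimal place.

Total absorption A₁ = 153.6×0.01 + 153.6×0.04 + 198.4×0.03
  = 1.536 + 6.144 + 5.952 = 13.632 m² sabins.
Required A₂ = 0.161·614.4/2.96 = 33.418 sabins.
Absorption to add: 33.418 − 13.632 = 19.786 sabins.
Net gain per m²: Δα = 0.72 − 0.03 = 0.69.
Panel area = 19.786 / 0.69 = 28.7 m².

28.7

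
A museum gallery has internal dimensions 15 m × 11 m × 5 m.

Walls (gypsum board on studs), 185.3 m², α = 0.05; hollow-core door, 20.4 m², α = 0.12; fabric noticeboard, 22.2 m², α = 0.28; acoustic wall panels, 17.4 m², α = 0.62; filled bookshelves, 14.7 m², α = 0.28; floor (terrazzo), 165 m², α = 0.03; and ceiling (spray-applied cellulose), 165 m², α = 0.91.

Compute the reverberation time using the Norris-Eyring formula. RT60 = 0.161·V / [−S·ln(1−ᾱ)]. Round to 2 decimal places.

0.59 sec

Total surface area S = 185.3 + 20.4 + 22.2 + 17.4 + 14.7 + 165 + 165 = 590.0 m².
Absorption A = 185.3×0.05 + 20.4×0.12 + 22.2×0.28 + 17.4×0.62 + 14.7×0.28 + 165×0.03 + 165×0.91 = 187.933 sabins.
ᾱ = 187.933 / 590.0 = 0.3185.
−S·ln(1−ᾱ) = −590.0 × ln(1 − 0.3185) = 226.241.
V = 15 × 11 × 5 = 825 m³.
T = 0.161·V/[−S·ln(1−ᾱ)] = 0.161·825/226.241 = 0.59 s.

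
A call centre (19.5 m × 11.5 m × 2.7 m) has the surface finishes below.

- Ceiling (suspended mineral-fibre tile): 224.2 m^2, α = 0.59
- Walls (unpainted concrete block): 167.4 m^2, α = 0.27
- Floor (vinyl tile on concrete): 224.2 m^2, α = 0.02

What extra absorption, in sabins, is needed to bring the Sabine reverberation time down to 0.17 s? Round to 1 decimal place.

391.5 sabins

Total absorption A₁ = 224.2·0.59 + 167.4·0.27 + 224.2·0.02
  = 132.278 + 45.198 + 4.484 = 181.960 m^2 sabins.
Target A₂ = 0.161·605.475/0.17 = 573.420 sabins (V = 605.475 m³).
Shortfall: 573.420 − 181.960 = 391.5 sabins.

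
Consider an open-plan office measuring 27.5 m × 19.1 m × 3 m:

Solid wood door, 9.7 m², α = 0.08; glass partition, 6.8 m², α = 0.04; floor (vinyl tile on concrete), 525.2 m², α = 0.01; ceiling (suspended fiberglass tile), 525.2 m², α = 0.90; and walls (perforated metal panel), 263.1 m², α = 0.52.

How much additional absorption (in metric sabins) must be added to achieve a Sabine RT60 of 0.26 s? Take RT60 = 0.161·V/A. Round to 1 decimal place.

A₁ = Σ Sᵢαᵢ = 9.7*0.08 + 6.8*0.04 + 525.2*0.01 + 525.2*0.90 + 263.1*0.52 = 615.792 sabins.
For T = 0.26 s, need A₂ = 0.161·V/T = 0.161·1575.75/0.26 = 975.753 sabins.
ΔA = A₂ − A₁ = 975.753 − 615.792 = 360.0 sabins.

360.0 sabins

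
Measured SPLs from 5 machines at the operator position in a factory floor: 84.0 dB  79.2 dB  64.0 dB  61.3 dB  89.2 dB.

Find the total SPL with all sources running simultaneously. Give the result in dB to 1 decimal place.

Σ 10^(Lᵢ/10) = 1.17e+09.
Back to dB: 10·log₁₀ Σ = 90.7 dB.

90.7 dB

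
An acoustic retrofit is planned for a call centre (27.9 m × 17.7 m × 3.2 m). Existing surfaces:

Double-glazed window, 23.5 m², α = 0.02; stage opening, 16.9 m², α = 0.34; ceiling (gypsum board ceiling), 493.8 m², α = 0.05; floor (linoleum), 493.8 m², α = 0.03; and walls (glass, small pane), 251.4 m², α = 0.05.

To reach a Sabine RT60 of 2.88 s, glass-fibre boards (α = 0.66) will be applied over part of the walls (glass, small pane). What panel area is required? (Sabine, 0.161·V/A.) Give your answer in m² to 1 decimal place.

49.3

Summing Sᵢαᵢ: 0.470 + 5.746 + 24.690 + 14.814 + 12.570 → A₁ = 58.290 sabins.
V = 1580.256 m³. Target absorption A₂ = 0.161 × 1580.256 / 2.88 = 88.341 sabins.
ΔA needed = 88.341 − 58.290 = 30.051 sabins.
Net gain per m²: Δα = 0.66 − 0.05 = 0.61.
Panel area = 30.051 / 0.61 = 49.3 m².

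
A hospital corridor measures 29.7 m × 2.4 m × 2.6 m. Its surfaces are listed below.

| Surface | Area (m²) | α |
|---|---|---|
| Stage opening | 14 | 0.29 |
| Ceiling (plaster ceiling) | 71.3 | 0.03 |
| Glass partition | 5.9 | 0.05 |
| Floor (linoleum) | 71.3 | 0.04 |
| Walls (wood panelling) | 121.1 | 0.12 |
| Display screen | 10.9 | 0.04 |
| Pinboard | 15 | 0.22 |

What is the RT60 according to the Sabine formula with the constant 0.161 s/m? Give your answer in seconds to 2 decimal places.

1.08 sec

Summing Sᵢαᵢ: 4.060 + 2.139 + 0.295 + 2.852 + 14.532 + 0.436 + 3.300 → A = 27.614 sabins.
Volume V = 29.7 × 2.4 × 2.6 = 185.328 m³.
RT60 = 0.161 · V / A = 0.161 × 185.328 / 27.614 = 1.08 s.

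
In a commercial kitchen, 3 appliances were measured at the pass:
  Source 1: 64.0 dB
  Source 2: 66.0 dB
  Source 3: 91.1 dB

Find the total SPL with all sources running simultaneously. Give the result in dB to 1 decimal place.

91.1 dB

Converting to relative power and adding: 10^(64.0/10) + 10^(66.0/10) + 10^(91.1/10) = 1.295e+09.
Combined level = 10 log₁₀(1.295e+09) = 91.1 dB.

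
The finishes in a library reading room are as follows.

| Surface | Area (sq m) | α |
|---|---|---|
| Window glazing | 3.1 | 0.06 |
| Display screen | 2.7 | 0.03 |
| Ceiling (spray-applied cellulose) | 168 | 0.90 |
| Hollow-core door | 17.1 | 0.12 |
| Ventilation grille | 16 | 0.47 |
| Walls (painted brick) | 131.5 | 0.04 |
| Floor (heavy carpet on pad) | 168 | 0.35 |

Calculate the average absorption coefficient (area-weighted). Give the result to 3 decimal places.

0.445

Total surface area S = 506.4 sq m.
A = 3.1·0.06 + 2.7·0.03 + 168·0.90 + 17.1·0.12 + 16·0.47 + 131.5·0.04 + 168·0.35 = 225.099 sabins.
ᾱ = A/S = 0.445.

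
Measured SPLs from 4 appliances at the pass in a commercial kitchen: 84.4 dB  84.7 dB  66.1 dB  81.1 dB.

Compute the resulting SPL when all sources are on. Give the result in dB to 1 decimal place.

88.5 dB

Sum in the linear (power) domain: Σ 10^(Lᵢ/10) = 10^(84.4/10) + 10^(84.7/10) + 10^(66.1/10) + 10^(81.1/10) = 7.034e+08.
Combined level = 10 log₁₀(7.034e+08) = 88.5 dB.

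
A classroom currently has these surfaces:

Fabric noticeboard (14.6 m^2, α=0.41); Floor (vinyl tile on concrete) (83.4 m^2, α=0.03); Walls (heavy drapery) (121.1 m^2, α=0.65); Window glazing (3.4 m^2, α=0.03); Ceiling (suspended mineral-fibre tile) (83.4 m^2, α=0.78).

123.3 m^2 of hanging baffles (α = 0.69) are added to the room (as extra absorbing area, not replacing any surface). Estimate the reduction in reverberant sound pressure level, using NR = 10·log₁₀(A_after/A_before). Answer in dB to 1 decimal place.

Total absorption A_before = 14.6×0.41 + 83.4×0.03 + 121.1×0.65 + 3.4×0.03 + 83.4×0.78
  = 5.986 + 2.502 + 78.715 + 0.102 + 65.052 = 152.357 m^2 sabins.
Added absorption = 123.3 × 0.69 = 85.077 sabins.
A_after = 152.357 + 85.077 = 237.434 sabins.
Reduction = 10 log₁₀(A_after/A_before) = 10 log₁₀(1.5584) = 1.9 dB.

1.9 dB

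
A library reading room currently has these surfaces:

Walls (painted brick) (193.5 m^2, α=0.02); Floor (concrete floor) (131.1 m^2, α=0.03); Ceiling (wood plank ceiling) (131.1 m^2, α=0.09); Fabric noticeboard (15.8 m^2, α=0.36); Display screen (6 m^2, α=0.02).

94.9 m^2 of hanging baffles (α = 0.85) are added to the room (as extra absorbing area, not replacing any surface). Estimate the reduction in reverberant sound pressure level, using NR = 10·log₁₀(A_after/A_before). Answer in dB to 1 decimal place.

6.2 dB

Summing Sᵢαᵢ: 3.870 + 3.933 + 11.799 + 5.688 + 0.120 → A_before = 25.410 sabins.
Treatment contributes 94.9·0.85 = 80.665 sabins.
A_after = 25.410 + 80.665 = 106.075 sabins.
NR = 10·log₁₀(106.075/25.410) = 6.2 dB.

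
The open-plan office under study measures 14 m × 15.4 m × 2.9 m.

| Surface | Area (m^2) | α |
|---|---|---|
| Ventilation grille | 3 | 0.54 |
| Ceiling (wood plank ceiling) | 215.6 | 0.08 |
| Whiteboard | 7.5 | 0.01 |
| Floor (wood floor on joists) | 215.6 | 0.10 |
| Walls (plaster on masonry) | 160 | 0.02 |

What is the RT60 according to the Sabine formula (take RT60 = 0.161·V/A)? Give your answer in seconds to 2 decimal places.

Equivalent absorption area: A = 3·0.54 + 215.6·0.08 + 7.5·0.01 + 215.6·0.10 + 160·0.02 = 43.703 m^2.
Room volume: 625.24 m³.
Sabine: RT60 = 0.161 × 625.24 / 43.703 = 2.30 s.

2.30 seconds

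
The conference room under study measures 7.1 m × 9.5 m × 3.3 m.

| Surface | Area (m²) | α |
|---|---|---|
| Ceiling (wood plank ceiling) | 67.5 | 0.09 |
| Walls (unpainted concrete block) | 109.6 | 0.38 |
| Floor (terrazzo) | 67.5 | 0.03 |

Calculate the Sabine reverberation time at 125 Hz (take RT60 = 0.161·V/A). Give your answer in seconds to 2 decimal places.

Equivalent absorption area: A = 67.5*0.09 + 109.6*0.38 + 67.5*0.03 = 49.748 m².
V = 7.1·9.5·3.3 = 222.585 m³.
T = 0.161 V/A = 0.161·222.585/49.748 = 0.72 s.

0.72 s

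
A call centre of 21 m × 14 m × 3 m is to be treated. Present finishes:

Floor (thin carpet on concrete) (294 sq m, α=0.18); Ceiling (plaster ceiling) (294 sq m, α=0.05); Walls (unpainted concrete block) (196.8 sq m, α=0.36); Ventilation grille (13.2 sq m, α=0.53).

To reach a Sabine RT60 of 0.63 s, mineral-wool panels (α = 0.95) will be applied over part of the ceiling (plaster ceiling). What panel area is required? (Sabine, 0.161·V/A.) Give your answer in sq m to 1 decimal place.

88.8

Equivalent absorption area: A₁ = 294·0.18 + 294·0.05 + 196.8·0.36 + 13.2·0.53 = 145.464 sq m.
Required A₂ = 0.161·882/0.63 = 225.400 sabins.
ΔA needed = 225.400 − 145.464 = 79.936 sabins.
Net gain per sq m: Δα = 0.95 − 0.05 = 0.90.
Area = ΔA/Δα = 79.936/0.90 = 88.8 sq m.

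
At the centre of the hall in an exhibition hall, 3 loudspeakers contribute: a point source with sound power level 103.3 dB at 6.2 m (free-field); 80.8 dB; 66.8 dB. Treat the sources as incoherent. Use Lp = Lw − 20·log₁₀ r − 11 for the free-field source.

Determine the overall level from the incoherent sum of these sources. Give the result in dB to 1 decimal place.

Source at 6.2 m: Lp = 103.3 − 20·log₁₀(6.2) − 11 = 76.5 dB.
Sum in the linear (power) domain: Σ 10^(Lᵢ/10) = 10^(76.5/10) + 10^(80.8/10) + 10^(66.8/10) = 1.697e+08.
L_total = 10·log₁₀(1.697e+08) = 82.3 dB.

82.3 dB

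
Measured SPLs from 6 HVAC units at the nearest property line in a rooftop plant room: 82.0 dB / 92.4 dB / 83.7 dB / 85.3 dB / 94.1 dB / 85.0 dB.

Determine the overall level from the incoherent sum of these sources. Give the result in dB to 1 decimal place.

97.3 dB

Converting to relative power and adding: 10^(82.0/10) + 10^(92.4/10) + 10^(83.7/10) + 10^(85.3/10) + 10^(94.1/10) + 10^(85.0/10) = 5.356e+09.
Combined level = 10 log₁₀(5.356e+09) = 97.3 dB.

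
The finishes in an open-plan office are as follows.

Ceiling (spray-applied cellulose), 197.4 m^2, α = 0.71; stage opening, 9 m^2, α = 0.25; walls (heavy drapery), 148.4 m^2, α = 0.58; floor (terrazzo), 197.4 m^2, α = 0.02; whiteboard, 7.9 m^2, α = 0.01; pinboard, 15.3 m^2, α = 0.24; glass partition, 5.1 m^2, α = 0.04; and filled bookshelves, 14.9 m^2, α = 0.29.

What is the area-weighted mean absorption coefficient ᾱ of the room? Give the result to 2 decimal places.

Total surface area S = 595.4 m^2.
Σ(Sᵢαᵢ) = 197.4×0.71 + 9×0.25 + 148.4×0.58 + 197.4×0.02 + 7.9×0.01 + 15.3×0.24 + 5.1×0.04 + 14.9×0.29 = 240.700.
ᾱ = A/S = 0.40.

0.40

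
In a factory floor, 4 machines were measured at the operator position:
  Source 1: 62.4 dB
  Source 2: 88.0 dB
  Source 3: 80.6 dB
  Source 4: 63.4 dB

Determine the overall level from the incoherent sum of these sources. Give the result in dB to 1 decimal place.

Σ 10^(Lᵢ/10) = 7.497e+08.
L_total = 10·log₁₀(7.497e+08) = 88.7 dB.

88.7 dB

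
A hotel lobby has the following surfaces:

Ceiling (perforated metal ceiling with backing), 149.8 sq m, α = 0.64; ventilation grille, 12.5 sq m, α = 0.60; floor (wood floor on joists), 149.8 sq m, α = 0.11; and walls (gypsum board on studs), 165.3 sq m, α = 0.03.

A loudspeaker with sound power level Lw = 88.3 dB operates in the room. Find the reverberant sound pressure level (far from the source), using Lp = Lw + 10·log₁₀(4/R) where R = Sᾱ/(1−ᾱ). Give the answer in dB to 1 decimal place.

72.0 dB

A = 124.809 sabins; S = 477.4 sq m.
ᾱ = 124.809/477.4 = 0.2614; R = Sᾱ/(1−ᾱ) = 124.809/(1−0.2614) = 168.981 sq m.
Lp = Lw + 10 log₁₀(4/R) = 88.3 -16.26 = 72.0 dB.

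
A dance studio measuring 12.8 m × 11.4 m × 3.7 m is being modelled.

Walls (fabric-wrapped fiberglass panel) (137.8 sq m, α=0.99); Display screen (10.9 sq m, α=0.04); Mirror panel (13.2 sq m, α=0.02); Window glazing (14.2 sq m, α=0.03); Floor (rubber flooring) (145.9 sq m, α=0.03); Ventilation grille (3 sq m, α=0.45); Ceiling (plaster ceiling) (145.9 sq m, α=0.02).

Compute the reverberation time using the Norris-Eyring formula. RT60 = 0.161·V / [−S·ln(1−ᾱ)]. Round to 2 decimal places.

0.50 s

Total surface area S = 137.8 + 10.9 + 13.2 + 14.2 + 145.9 + 3 + 145.9 = 470.9 sq m.
Absorption A = 137.8×0.99 + 10.9×0.04 + 13.2×0.02 + 14.2×0.03 + 145.9×0.03 + 3×0.45 + 145.9×0.02 = 146.193 sabins.
Mean coefficient ᾱ = A/S = 0.3105.
−S·ln(1−ᾱ) = −470.9 × ln(1 − 0.3105) = 175.075.
V = 12.8 × 11.4 × 3.7 = 539.904 m³.
RT60 = 0.161 × 539.904 / 175.075 = 0.50 s.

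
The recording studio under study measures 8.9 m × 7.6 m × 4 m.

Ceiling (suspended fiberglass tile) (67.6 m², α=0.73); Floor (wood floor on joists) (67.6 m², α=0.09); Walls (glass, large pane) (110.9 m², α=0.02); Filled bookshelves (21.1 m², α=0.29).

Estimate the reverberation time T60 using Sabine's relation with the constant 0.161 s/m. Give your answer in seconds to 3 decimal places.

Summing Sᵢαᵢ: 49.348 + 6.084 + 2.218 + 6.119 → A = 63.769 sabins.
Volume V = 8.9 × 7.6 × 4 = 270.56 m³.
T = 0.161 V/A = 0.161·270.56/63.769 = 0.683 s.

0.683 s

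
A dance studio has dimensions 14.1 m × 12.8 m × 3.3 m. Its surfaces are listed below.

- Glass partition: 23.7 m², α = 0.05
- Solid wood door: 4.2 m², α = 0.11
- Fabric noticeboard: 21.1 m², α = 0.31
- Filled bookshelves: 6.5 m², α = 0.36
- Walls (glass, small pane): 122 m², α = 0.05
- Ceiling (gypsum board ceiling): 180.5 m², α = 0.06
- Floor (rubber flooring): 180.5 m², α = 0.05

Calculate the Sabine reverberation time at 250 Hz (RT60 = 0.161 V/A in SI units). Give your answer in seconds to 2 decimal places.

2.63 sec

Summing Sᵢαᵢ: 1.185 + 0.462 + 6.541 + 2.340 + 6.100 + 10.830 + 9.025 → A = 36.483 sabins.
Volume V = 14.1 × 12.8 × 3.3 = 595.584 m³.
Sabine: RT60 = 0.161 × 595.584 / 36.483 = 2.63 s.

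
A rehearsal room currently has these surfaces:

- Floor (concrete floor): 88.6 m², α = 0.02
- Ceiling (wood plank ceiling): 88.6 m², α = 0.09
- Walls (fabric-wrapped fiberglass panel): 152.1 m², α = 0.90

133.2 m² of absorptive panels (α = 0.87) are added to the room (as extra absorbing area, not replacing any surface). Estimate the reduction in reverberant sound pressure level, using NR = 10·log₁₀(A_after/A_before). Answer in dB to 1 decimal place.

Summing Sᵢαᵢ: 1.772 + 7.974 + 136.890 → A_before = 146.636 sabins.
Treatment contributes 133.2·0.87 = 115.884 sabins.
New total A_after = 262.520 sabins.
Reduction = 10 log₁₀(A_after/A_before) = 10 log₁₀(1.7903) = 2.5 dB.

2.5 dB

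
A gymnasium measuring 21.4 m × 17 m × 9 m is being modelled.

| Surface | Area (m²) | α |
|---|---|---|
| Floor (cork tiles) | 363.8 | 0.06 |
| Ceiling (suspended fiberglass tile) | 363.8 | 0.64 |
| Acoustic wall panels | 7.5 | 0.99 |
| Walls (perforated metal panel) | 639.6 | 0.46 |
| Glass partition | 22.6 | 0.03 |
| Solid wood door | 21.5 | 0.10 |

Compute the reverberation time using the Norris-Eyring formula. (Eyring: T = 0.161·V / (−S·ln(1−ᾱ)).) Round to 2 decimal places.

S = Σ Sᵢ = 1418.8 m².
Absorption A = 363.8×0.06 + 363.8×0.64 + 7.5×0.99 + 639.6×0.46 + 22.6×0.03 + 21.5×0.10 = 559.129 sabins.
ᾱ = 559.129 / 1418.8 = 0.3941.
−S·ln(1−ᾱ) = −1418.8 × ln(1 − 0.3941) = 710.876.
V = 21.4 × 17 × 9 = 3274.2 m³.
T = 0.161·V/[−S·ln(1−ᾱ)] = 0.161·3274.2/710.876 = 0.74 s.

0.74 seconds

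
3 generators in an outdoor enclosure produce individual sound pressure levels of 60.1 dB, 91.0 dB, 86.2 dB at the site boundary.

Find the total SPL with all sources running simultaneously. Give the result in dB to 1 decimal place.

Σ 10^(Lᵢ/10) = 1.677e+09.
Combined level = 10 log₁₀(1.677e+09) = 92.2 dB.

92.2 dB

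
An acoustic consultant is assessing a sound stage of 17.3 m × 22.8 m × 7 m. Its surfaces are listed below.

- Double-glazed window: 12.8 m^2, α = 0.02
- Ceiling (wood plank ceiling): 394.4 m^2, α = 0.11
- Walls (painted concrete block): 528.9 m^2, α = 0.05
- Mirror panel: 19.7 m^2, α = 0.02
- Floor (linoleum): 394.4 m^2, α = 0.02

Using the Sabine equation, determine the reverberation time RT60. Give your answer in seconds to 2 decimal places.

Summing Sᵢαᵢ: 0.256 + 43.384 + 26.445 + 0.394 + 7.888 → A = 78.367 sabins.
V = 17.3·22.8·7 = 2761.08 m³.
T = 0.161 V/A = 0.161·2761.08/78.367 = 5.67 s.

5.67 s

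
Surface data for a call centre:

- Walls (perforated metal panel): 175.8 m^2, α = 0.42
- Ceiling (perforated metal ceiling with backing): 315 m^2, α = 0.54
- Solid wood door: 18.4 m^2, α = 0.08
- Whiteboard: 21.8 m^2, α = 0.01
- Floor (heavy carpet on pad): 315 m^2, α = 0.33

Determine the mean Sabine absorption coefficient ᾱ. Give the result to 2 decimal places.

S = Σ Sᵢ = 175.8 + 315 + 18.4 + 21.8 + 315 = 846.0 m^2.
Weighted sum Σ Sα = 349.576.
ᾱ = A/S = 0.41.

0.41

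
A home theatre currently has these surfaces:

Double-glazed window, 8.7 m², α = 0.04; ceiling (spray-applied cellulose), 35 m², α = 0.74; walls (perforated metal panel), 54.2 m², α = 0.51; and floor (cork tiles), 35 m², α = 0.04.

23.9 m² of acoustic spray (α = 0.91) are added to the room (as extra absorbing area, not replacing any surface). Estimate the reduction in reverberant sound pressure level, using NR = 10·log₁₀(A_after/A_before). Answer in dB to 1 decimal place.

A_before = Σ Sᵢαᵢ = 8.7·0.04 + 35·0.74 + 54.2·0.51 + 35·0.04 = 55.290 sabins.
Added absorption = 23.9 × 0.91 = 21.749 sabins.
A_after = 55.290 + 21.749 = 77.039 sabins.
NR = 10·log₁₀(77.039/55.290) = 1.4 dB.

1.4 dB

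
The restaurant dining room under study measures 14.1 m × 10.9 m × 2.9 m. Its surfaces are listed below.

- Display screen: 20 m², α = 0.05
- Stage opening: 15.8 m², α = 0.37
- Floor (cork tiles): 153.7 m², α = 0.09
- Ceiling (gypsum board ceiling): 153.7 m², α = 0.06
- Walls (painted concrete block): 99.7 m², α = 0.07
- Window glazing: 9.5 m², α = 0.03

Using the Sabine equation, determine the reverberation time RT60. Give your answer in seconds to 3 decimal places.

Equivalent absorption area: A = 20×0.05 + 15.8×0.37 + 153.7×0.09 + 153.7×0.06 + 99.7×0.07 + 9.5×0.03 = 37.165 m².
Volume V = 14.1 × 10.9 × 2.9 = 445.701 m³.
T = 0.161 V/A = 0.161·445.701/37.165 = 1.931 s.

1.931 sec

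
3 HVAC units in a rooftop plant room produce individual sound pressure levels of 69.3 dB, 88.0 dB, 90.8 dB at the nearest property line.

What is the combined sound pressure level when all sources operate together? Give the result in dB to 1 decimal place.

Σ 10^(Lᵢ/10) = 1.842e+09.
L_total = 10·log₁₀(1.842e+09) = 92.7 dB.

92.7 dB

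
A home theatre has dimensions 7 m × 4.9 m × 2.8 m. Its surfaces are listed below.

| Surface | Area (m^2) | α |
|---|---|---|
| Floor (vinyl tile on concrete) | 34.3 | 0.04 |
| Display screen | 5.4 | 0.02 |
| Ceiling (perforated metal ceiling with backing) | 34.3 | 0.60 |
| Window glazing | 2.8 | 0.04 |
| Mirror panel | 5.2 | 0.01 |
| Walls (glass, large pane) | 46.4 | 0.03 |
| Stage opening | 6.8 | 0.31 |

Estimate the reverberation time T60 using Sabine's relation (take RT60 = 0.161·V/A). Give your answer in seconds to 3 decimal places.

0.601 seconds

A = Σ Sᵢαᵢ = 34.3·0.04 + 5.4·0.02 + 34.3·0.60 + 2.8·0.04 + 5.2·0.01 + 46.4·0.03 + 6.8·0.31 = 25.724 sabins.
V = 7·4.9·2.8 = 96.04 m³.
Sabine: RT60 = 0.161 × 96.04 / 25.724 = 0.601 s.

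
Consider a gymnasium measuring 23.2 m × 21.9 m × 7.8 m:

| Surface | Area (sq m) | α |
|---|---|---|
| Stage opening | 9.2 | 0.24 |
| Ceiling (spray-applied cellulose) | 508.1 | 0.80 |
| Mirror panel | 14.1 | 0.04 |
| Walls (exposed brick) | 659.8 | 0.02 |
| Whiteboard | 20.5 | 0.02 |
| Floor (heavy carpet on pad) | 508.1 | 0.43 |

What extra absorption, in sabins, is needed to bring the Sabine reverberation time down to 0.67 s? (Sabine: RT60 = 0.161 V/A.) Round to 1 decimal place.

311.0 sabins

A₁ = Σ Sᵢαᵢ = 9.2×0.24 + 508.1×0.80 + 14.1×0.04 + 659.8×0.02 + 20.5×0.02 + 508.1×0.43 = 641.341 sabins.
For T = 0.67 s, need A₂ = 0.161·V/T = 0.161·3963.024/0.67 = 952.309 sabins.
Shortfall: 952.309 − 641.341 = 311.0 sabins.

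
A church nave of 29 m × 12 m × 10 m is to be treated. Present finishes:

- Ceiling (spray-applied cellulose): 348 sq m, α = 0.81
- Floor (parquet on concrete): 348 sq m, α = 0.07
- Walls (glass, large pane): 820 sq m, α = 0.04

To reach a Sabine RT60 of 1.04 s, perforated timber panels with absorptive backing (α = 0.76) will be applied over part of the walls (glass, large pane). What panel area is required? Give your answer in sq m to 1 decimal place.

Summing Sᵢαᵢ: 281.880 + 24.360 + 32.800 → A₁ = 339.040 sabins.
Required A₂ = 0.161·3480/1.04 = 538.731 sabins.
ΔA needed = 538.731 − 339.040 = 199.691 sabins.
Each sq m of panel replacing the walls (glass, large pane) adds (0.76 − 0.04) = 0.72 sabins.
Area = ΔA/Δα = 199.691/0.72 = 277.3 sq m.

277.3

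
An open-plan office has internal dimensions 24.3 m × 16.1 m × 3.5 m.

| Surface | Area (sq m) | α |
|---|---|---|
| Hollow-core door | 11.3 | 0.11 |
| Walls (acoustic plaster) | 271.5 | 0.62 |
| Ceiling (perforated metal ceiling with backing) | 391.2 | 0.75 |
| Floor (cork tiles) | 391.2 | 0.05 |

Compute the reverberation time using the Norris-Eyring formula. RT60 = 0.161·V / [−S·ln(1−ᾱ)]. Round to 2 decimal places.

Total surface area S = 11.3 + 271.5 + 391.2 + 391.2 = 1065.2 sq m.
Absorption A = 11.3·0.11 + 271.5·0.62 + 391.2·0.75 + 391.2·0.05 = 482.533 sabins.
Mean coefficient ᾱ = A/S = 0.4530.
−S·ln(1−ᾱ) = −1065.2 × ln(1 − 0.4530) = 642.642.
V = 24.3 × 16.1 × 3.5 = 1369.305 m³.
T = 0.161·V/[−S·ln(1−ᾱ)] = 0.161·1369.305/642.642 = 0.34 s.

0.34 sec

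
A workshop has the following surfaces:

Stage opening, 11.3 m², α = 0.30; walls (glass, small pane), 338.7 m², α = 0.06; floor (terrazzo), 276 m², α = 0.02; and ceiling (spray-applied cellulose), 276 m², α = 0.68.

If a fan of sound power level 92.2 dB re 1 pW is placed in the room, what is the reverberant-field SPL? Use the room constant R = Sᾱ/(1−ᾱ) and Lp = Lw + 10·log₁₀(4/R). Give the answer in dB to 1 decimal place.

A = 216.912 sabins; S = 902.0 m².
ᾱ = 0.2405, so room constant R = A/(1−ᾱ) = 285.598 m².
Lp = 92.2 + 10·log₁₀(4/285.598) = 92.2 + (-18.54) = 73.7 dB.

73.7 dB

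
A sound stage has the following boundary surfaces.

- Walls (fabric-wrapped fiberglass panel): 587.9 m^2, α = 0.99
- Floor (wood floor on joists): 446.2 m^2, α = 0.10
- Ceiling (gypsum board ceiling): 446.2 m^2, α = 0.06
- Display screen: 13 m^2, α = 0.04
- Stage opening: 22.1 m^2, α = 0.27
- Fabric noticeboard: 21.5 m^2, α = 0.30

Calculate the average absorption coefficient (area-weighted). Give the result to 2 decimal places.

Total surface area S = 1536.9 m^2.
Σ(Sᵢαᵢ) = 587.9×0.99 + 446.2×0.10 + 446.2×0.06 + 13×0.04 + 22.1×0.27 + 21.5×0.30 = 666.350.
ᾱ = 666.350 / 1536.9 = 0.43.

0.43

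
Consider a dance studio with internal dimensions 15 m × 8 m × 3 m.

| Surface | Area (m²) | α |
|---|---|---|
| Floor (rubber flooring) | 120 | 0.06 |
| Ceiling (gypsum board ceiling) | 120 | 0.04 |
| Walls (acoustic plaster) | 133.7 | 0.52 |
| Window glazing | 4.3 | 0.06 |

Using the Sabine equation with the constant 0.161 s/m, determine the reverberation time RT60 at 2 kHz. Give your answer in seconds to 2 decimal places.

0.71 seconds

Equivalent absorption area: A = 120·0.06 + 120·0.04 + 133.7·0.52 + 4.3·0.06 = 81.782 m².
V = 15·8·3 = 360 m³.
RT60 = 0.161 · V / A = 0.161 × 360 / 81.782 = 0.71 s.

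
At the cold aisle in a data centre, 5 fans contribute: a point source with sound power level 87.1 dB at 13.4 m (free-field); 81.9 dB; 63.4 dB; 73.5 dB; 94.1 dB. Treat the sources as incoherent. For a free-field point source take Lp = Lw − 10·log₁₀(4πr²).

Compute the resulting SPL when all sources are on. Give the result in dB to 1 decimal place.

Source at 13.4 m: Lp = 87.1 − 10·log₁₀(4π·13.4²) = 87.1 − 10·log₁₀(2256.418) = 53.6 dB.
Sum in the linear (power) domain: Σ 10^(Lᵢ/10) = 10^(53.6/10) + 10^(81.9/10) + 10^(63.4/10) + 10^(73.5/10) + 10^(94.1/10) = 2.75e+09.
L_total = 10·log₁₀(2.75e+09) = 94.4 dB.

94.4 dB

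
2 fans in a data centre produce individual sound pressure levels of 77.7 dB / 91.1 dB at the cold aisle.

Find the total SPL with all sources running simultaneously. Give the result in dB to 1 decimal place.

91.3 dB

Sum in the linear (power) domain: Σ 10^(Lᵢ/10) = 10^(77.7/10) + 10^(91.1/10) = 1.347e+09.
Back to dB: 10·log₁₀ Σ = 91.3 dB.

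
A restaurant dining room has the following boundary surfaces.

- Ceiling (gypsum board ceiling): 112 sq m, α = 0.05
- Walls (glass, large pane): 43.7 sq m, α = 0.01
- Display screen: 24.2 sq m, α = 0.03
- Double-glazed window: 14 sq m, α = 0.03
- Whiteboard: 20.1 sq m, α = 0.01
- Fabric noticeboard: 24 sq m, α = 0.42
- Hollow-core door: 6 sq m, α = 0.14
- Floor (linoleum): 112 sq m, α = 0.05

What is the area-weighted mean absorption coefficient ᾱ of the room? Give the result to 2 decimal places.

0.07

S = Σ Sᵢ = 112 + 43.7 + 24.2 + 14 + 20.1 + 24 + 6 + 112 = 356.0 sq m.
Σ(Sᵢαᵢ) = 112×0.05 + 43.7×0.01 + 24.2×0.03 + 14×0.03 + 20.1×0.01 + 24×0.42 + 6×0.14 + 112×0.05 = 23.904.
ᾱ = 23.904 / 356.0 = 0.07.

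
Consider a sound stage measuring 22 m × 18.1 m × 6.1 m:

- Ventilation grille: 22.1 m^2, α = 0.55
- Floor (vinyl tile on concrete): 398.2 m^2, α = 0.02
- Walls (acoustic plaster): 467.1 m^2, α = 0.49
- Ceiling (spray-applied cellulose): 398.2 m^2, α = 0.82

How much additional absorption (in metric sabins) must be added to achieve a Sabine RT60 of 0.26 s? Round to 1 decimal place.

Total absorption A₁ = 22.1×0.55 + 398.2×0.02 + 467.1×0.49 + 398.2×0.82
  = 12.155 + 7.964 + 228.879 + 326.524 = 575.522 m^2 sabins.
Target A₂ = 0.161·2429.02/0.26 = 1504.124 sabins (V = 2429.02 m³).
Shortfall: 1504.124 − 575.522 = 928.6 sabins.

928.6 sabins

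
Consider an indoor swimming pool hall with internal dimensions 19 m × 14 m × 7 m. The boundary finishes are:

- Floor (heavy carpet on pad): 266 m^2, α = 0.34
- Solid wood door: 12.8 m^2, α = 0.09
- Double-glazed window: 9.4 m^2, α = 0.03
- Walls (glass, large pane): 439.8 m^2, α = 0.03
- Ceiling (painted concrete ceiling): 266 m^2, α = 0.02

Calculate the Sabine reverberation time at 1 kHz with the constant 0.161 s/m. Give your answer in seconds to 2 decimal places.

2.72 seconds

Total absorption A = 266·0.34 + 12.8·0.09 + 9.4·0.03 + 439.8·0.03 + 266·0.02
  = 90.440 + 1.152 + 0.282 + 13.194 + 5.320 = 110.388 m^2 sabins.
V = 19·14·7 = 1862 m³.
Sabine: RT60 = 0.161 × 1862 / 110.388 = 2.72 s.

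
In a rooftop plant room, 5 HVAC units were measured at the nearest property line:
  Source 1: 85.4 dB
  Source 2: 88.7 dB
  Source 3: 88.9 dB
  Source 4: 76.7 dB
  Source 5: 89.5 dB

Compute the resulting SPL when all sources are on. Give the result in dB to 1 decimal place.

94.5 dB

Sum in the linear (power) domain: Σ 10^(Lᵢ/10) = 10^(85.4/10) + 10^(88.7/10) + 10^(88.9/10) + 10^(76.7/10) + 10^(89.5/10) = 2.802e+09.
L_total = 10·log₁₀(2.802e+09) = 94.5 dB.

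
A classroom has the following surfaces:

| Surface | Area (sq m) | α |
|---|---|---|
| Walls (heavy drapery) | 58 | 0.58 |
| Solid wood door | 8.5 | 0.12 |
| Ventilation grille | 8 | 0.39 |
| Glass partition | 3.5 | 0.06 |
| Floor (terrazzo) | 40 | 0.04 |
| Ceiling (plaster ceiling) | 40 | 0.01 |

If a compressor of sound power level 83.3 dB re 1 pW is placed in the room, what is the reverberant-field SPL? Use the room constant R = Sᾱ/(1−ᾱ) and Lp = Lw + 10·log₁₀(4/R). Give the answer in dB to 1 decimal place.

A = 39.990 sabins; S = 158.0 sq m.
ᾱ = 39.990/158.0 = 0.2531; R = Sᾱ/(1−ᾱ) = 39.990/(1−0.2531) = 53.541 sq m.
Lp = 83.3 + 10·log₁₀(4/53.541) = 83.3 + (-11.27) = 72.0 dB.

72.0 dB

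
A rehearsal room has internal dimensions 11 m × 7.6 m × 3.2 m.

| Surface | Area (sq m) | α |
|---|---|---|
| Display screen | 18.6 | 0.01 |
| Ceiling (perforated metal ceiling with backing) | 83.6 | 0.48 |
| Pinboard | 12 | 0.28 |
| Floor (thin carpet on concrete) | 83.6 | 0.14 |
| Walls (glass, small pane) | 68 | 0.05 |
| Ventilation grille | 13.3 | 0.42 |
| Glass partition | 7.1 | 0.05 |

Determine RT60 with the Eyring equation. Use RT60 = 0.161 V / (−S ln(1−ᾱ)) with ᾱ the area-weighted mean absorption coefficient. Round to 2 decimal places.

0.59 s

Total surface area S = 18.6 + 83.6 + 12 + 83.6 + 68 + 13.3 + 7.1 = 286.2 sq m.
Absorption A = 18.6×0.01 + 83.6×0.48 + 12×0.28 + 83.6×0.14 + 68×0.05 + 13.3×0.42 + 7.1×0.05 = 64.719 sabins.
ᾱ = 64.719 / 286.2 = 0.2261.
−S·ln(1−ᾱ) = −286.2 × ln(1 − 0.2261) = 73.357.
V = 11 × 7.6 × 3.2 = 267.52 m³.
T = 0.161·V/[−S·ln(1−ᾱ)] = 0.161·267.52/73.357 = 0.59 s.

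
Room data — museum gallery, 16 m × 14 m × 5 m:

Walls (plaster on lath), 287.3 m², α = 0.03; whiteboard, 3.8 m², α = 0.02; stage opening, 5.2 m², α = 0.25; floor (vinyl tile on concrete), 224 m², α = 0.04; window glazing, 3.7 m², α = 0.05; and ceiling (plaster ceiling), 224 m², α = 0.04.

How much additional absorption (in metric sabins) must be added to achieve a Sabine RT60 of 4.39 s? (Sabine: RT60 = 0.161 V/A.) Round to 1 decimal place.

A₁ = Σ Sᵢαᵢ = 287.3*0.03 + 3.8*0.02 + 5.2*0.25 + 224*0.04 + 3.7*0.05 + 224*0.04 = 28.100 sabins.
V = 1120 m³. Required absorption A₂ = 0.161 × 1120 / 4.39 = 41.075 sabins.
ΔA = A₂ − A₁ = 41.075 − 28.100 = 13.0 sabins.

13.0 sabins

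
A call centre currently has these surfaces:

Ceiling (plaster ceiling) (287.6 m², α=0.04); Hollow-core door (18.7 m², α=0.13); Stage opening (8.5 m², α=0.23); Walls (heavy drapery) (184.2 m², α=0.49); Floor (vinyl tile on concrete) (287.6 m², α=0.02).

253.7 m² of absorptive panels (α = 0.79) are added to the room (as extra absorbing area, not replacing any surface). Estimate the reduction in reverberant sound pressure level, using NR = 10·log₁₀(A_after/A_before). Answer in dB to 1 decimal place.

Summing Sᵢαᵢ: 11.504 + 2.431 + 1.955 + 90.258 + 5.752 → A_before = 111.900 sabins.
Added absorption = 253.7 × 0.79 = 200.423 sabins.
New total A_after = 312.323 sabins.
NR = 10·log₁₀(312.323/111.900) = 4.5 dB.

4.5 dB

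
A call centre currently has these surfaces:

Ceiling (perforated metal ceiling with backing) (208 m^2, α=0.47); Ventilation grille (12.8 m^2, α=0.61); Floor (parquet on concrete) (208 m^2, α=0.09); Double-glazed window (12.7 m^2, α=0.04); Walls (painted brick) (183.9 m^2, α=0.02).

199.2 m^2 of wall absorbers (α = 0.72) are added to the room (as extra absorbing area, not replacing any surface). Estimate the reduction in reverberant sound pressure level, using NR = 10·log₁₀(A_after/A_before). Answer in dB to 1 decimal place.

Total absorption A_before = 208×0.47 + 12.8×0.61 + 208×0.09 + 12.7×0.04 + 183.9×0.02
  = 97.760 + 7.808 + 18.720 + 0.508 + 3.678 = 128.474 m^2 sabins.
Treatment contributes 199.2·0.72 = 143.424 sabins.
A_after = 128.474 + 143.424 = 271.898 sabins.
Reduction = 10 log₁₀(A_after/A_before) = 10 log₁₀(2.1164) = 3.3 dB.

3.3 dB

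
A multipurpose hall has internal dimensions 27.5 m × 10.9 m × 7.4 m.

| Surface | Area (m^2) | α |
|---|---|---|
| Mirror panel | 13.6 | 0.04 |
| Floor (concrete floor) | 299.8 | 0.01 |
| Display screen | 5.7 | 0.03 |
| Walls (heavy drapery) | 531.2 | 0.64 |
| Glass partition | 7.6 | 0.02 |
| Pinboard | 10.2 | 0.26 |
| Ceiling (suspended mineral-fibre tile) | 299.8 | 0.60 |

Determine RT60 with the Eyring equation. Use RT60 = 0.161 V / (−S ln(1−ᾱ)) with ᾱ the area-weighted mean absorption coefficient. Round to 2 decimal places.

0.51 sec

S = Σ Sᵢ = 1167.9 m^2.
Σ(Sᵢαᵢ) = 13.6·0.04 + 299.8·0.01 + 5.7·0.03 + 531.2·0.64 + 7.6·0.02 + 10.2·0.26 + 299.8·0.60 = 526.365.
ᾱ = 526.365 / 1167.9 = 0.4507.
Eyring denominator: −S ln(1−ᾱ) = 699.701.
V = 27.5 × 10.9 × 7.4 = 2218.15 m³.
RT60 = 0.161 × 2218.15 / 699.701 = 0.51 s.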